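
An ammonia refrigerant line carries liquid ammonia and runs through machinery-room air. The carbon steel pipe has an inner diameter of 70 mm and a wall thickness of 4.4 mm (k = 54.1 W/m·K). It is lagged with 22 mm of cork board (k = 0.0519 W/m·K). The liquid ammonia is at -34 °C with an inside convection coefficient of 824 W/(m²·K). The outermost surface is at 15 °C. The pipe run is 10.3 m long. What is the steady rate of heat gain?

Q ≈ 369 W

Treating each annulus and film as a series resistance:
R_inner film = 1/(h_i·2πr₁L) = 1/(824×2π×0.035×10.3) = 5.358×10^-4 K/W
R_carbon steel pipe wall = ln(39.4/35)/(2π×54.1×10.3) = 3.382×10^-5 K/W
R_cork board = ln(61.4/39.4)/(2π×0.0519×10.3) = 0.1321 K/W
R_total = 0.1327 K/W
Q = ΔT/R_total = 49/0.1327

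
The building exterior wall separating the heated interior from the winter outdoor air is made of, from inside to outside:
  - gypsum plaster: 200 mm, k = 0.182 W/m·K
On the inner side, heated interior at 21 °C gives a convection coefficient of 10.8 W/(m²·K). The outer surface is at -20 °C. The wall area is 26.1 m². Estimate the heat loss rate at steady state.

Q ≈ 898 W

Thermal resistances in series:
R_inner film = 1/(h_i·A) = 1/(10.8×26.1) = 0.003548 K/W
R_gypsum plaster = L/(kA) = 0.2/(0.182×26.1) = 0.0421 K/W
R_total = 0.04565 K/W
Q = ΔT / R_total = 41 / 0.04565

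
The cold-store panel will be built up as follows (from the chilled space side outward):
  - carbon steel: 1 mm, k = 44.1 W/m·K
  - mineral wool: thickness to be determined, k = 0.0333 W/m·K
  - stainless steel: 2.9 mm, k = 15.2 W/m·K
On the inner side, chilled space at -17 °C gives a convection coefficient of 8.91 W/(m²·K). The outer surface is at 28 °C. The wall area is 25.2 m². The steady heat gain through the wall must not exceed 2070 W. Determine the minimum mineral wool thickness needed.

L ≈ 14.5 mm

Thermal resistances in series:
R_inner film = 1/(h_i·A) = 1/(8.91×25.2) = 0.004454 K/W
R_carbon steel = L/(kA) = 0.001/(44.1×25.2) = 8.998×10^-7 K/W
R_stainless steel = L/(kA) = 0.0029/(15.2×25.2) = 7.571×10^-6 K/W
Sum of the known resistances R_other = 0.004462 K/W
Required total resistance R_tot = ΔT/Q_allow = 45/2070 = 0.02174 K/W
R_mineral wool = R_tot − R_other = 0.01728 K/W
L = R·k·A = 0.01728×0.0333×25.2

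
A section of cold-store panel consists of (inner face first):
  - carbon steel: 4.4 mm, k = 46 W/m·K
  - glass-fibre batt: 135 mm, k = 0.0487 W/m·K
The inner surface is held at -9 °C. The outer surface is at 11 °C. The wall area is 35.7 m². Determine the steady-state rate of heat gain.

Q ≈ 258 W

Using the resistance-network approach (series):
R_carbon steel = L/(kA) = 0.0044/(46×35.7) = 2.679×10^-6 K/W
R_glass-fibre batt = L/(kA) = 0.135/(0.0487×35.7) = 0.07765 K/W
R_total = 0.07765 K/W
Q = ΔT / R_total = 20 / 0.07765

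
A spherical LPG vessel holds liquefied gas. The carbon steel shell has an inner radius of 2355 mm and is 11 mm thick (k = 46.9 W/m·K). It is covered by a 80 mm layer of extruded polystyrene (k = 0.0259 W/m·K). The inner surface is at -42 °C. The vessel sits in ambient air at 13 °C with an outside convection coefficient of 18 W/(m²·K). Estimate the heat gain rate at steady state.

Radial (spherical) resistances in series:
R_carbon steel shell = (1/2.355 − 1/2.366)/(4π×46.9) = 3.35×10^-6 K/W
R_extruded polystyrene = (1/2.366 − 1/2.446)/(4π×0.0259) = 0.04247 K/W
R_outer film = 1/(h·4πr_o²) = 1/(18×4π×2.446²) = 7.389×10^-4 K/W
R_total = 0.04321 K/W
Q = ΔT/R_total = 55/0.04321

Q ≈ 1270 W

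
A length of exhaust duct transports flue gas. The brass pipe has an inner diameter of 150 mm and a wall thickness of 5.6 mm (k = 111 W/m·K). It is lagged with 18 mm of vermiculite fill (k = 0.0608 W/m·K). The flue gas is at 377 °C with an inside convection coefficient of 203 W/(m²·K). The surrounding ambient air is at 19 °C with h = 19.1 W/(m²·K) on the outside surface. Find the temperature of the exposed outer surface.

Cylindrical conduction, so R = ln(r₂/r₁)/(2πkL) per layer, in series:
R_inner film = 1/(h_i·2πr₁L) = 1/(203×2π×0.075×1) = 0.01045 K/W
R_brass pipe wall = ln(80.6/75)/(2π×111×1) = 1.033×10^-4 K/W
R_vermiculite fill = ln(98.6/80.6)/(2π×0.0608×1) = 0.5277 K/W
R_outer film = 1/(h_o·2πr_oL) = 1/(19.1×2π×0.0986×1) = 0.08451 K/W
R_total = 0.6227 K/W
Q = ΔT/R_total = 358/0.6227
Q = 575 W/m
T_interface = T_inner − Q·ΣR(inner→interface) = 377 − 575×0.5382

T ≈ 67.6 °C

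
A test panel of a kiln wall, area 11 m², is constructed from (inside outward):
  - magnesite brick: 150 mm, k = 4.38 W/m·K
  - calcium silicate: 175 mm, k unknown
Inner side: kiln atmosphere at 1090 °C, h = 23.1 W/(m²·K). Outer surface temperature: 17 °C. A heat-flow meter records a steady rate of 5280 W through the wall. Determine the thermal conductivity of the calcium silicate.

Treating each layer as a thermal resistance in series:
R_inner film = 1/(h_i·A) = 1/(23.1×11) = 0.003935 K/W
R_magnesite brick = L/(kA) = 0.15/(4.38×11) = 0.003113 K/W
Sum of known resistances R_other = 0.007049 K/W
Total R = ΔT/Q = 1073/5280 = 0.2032 K/W
R_calcium silicate = R_total − R_other = 0.1962 K/W
k = L/(R·A) = 0.175/(0.1962×11)

k ≈ 0.0811 W/(m·K)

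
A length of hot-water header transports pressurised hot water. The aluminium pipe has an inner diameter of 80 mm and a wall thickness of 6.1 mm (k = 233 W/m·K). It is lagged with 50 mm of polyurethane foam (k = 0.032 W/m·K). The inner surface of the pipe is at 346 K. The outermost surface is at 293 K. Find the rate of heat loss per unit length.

q′ ≈ 14.5 W/m

Radial resistances (cylindrical: R_cond = ln(r_o/r_i)/(2πkL), R_conv = 1/(h·2πrL)):
R_aluminium pipe wall = ln(46.1/40)/(2π×233×1) = 9.695×10^-5 K/W
R_polyurethane foam = ln(96.1/46.1)/(2π×0.032×1) = 3.653 K/W
R_total = 3.654 K/W
Q = ΔT/R_total = 53/3.654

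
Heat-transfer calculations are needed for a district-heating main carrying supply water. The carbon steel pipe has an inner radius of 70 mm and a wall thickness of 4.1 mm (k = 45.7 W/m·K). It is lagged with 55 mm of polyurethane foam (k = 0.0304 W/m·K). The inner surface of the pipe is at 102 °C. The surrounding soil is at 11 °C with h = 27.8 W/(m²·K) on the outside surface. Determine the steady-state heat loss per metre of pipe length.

q′ ≈ 30.8 W/m

Radial resistances (cylindrical: R_cond = ln(r_o/r_i)/(2πkL), R_conv = 1/(h·2πrL)):
R_carbon steel pipe wall = ln(74.1/70)/(2π×45.7×1) = 1.982×10^-4 K/W
R_polyurethane foam = ln(129.1/74.1)/(2π×0.0304×1) = 2.907 K/W
R_outer film = 1/(h_o·2πr_oL) = 1/(27.8×2π×0.1291×1) = 0.04435 K/W
R_total = 2.951 K/W
Q = ΔT/R_total = 91/2.951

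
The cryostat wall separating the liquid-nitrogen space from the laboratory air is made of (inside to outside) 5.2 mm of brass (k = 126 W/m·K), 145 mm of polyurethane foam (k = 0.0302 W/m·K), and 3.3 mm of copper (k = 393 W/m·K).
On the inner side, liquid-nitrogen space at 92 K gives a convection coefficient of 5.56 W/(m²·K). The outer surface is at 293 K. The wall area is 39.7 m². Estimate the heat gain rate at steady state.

Model the wall as resistances in series:
R_inner film = 1/(h_i·A) = 1/(5.56×39.7) = 0.00453 K/W
R_brass = L/(kA) = 0.0052/(126×39.7) = 1.04×10^-6 K/W
R_polyurethane foam = L/(kA) = 0.145/(0.0302×39.7) = 0.1209 K/W
R_copper = L/(kA) = 0.0033/(393×39.7) = 2.115×10^-7 K/W
R_total = 0.1255 K/W
Q = ΔT / R_total = 201 / 0.1255

Q ≈ 1600 W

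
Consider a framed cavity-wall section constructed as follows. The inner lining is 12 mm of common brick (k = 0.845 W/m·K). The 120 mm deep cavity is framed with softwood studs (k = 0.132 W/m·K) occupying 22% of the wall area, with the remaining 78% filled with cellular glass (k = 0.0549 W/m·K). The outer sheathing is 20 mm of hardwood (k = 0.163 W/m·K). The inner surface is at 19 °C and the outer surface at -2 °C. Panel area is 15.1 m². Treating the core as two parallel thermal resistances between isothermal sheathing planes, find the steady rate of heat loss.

Sheathing layers in series; stud and cavity paths in parallel between them.
R_inner = 0.012/(0.845×15.1) = 9.405×10^-4 K/W
R_stud  = 0.12/(0.132×0.22×15.1) = 0.2737 K/W
R_cav   = 0.12/(0.0549×0.78×15.1) = 0.1856 K/W
1/R_core = 1/R_stud + 1/R_cav → R_core = 0.1106 K/W
R_outer = 0.02/(0.163×15.1) = 0.008126 K/W
R_total = 0.1197 K/W
Q = ΔT/R_total = 21/0.1197

Q ≈ 176 W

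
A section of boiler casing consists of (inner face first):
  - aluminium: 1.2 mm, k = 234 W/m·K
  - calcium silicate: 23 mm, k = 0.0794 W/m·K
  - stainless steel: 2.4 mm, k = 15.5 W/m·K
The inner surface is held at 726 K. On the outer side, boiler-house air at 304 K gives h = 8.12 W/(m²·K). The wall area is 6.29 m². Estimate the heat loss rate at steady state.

Q ≈ 6430 W

Using the resistance-network approach (series):
R_aluminium = L/(kA) = 0.0012/(234×6.29) = 8.153×10^-7 K/W
R_calcium silicate = L/(kA) = 0.023/(0.0794×6.29) = 0.04605 K/W
R_stainless steel = L/(kA) = 0.0024/(15.5×6.29) = 2.462×10^-5 K/W
R_outer film = 1/(h_o·A) = 1/(8.12×6.29) = 0.01958 K/W
R_total = 0.06566 K/W
Q = ΔT / R_total = 422 / 0.06566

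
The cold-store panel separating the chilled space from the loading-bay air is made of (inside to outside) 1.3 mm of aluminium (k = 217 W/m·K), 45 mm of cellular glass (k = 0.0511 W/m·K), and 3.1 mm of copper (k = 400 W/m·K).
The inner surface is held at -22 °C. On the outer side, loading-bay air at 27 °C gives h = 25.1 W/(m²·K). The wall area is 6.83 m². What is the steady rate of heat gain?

Series thermal resistances:
R_aluminium = L/(kA) = 0.0013/(217×6.83) = 8.771×10^-7 K/W
R_cellular glass = L/(kA) = 0.045/(0.0511×6.83) = 0.1289 K/W
R_copper = L/(kA) = 0.0031/(400×6.83) = 1.135×10^-6 K/W
R_outer film = 1/(h_o·A) = 1/(25.1×6.83) = 0.005833 K/W
R_total = 0.1348 K/W
Q = ΔT / R_total = 49 / 0.1348

Q ≈ 364 W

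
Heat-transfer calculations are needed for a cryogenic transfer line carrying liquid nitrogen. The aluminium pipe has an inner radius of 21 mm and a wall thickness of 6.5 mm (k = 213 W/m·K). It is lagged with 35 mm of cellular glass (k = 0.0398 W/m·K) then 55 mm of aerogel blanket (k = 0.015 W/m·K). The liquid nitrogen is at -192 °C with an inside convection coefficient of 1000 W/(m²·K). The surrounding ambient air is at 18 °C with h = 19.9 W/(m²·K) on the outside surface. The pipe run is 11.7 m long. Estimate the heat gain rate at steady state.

Q ≈ 244 W

Radial resistances (cylindrical: R_cond = ln(r_o/r_i)/(2πkL), R_conv = 1/(h·2πrL)):
R_inner film = 1/(h_i·2πr₁L) = 1/(1000×2π×0.021×11.7) = 6.478×10^-4 K/W
R_aluminium pipe wall = ln(27.5/21)/(2π×213×11.7) = 1.722×10^-5 K/W
R_cellular glass = ln(62.5/27.5)/(2π×0.0398×11.7) = 0.2806 K/W
R_aerogel blanket = ln(117.5/62.5)/(2π×0.015×11.7) = 0.5725 K/W
R_outer film = 1/(h_o·2πr_oL) = 1/(19.9×2π×0.1175×11.7) = 0.005818 K/W
R_total = 0.8596 K/W
Q = ΔT/R_total = 210/0.8596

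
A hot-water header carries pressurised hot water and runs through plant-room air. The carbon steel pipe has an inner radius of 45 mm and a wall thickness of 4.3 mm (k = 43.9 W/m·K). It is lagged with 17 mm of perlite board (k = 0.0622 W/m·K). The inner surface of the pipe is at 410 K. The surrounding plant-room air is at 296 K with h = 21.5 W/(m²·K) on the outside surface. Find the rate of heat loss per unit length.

q′ ≈ 131 W/m

Cylindrical conduction, so R = ln(r₂/r₁)/(2πkL) per layer, in series:
R_carbon steel pipe wall = ln(49.3/45)/(2π×43.9×1) = 3.309×10^-4 K/W
R_perlite board = ln(66.3/49.3)/(2π×0.0622×1) = 0.7581 K/W
R_outer film = 1/(h_o·2πr_oL) = 1/(21.5×2π×0.0663×1) = 0.1117 K/W
R_total = 0.8701 K/W
Q = ΔT/R_total = 114/0.8701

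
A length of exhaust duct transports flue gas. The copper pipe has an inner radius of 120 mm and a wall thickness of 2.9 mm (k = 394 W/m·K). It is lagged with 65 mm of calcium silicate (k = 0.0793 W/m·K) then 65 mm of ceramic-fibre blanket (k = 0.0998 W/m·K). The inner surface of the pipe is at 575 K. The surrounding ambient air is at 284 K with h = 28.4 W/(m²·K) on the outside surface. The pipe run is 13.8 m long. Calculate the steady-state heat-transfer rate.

Q ≈ 2980 W

For a radial system each layer contributes R = ln(r_out/r_in)/(2πkL); films add R = 1/(hA).
R_copper pipe wall = ln(122.9/120)/(2π×394×13.8) = 6.99×10^-7 K/W
R_calcium silicate = ln(187.9/122.9)/(2π×0.0793×13.8) = 0.06174 K/W
R_ceramic-fibre blanket = ln(252.9/187.9)/(2π×0.0998×13.8) = 0.03433 K/W
R_outer film = 1/(h_o·2πr_oL) = 1/(28.4×2π×0.2529×13.8) = 0.001606 K/W
R_total = 0.09768 K/W
Q = ΔT/R_total = 291/0.09768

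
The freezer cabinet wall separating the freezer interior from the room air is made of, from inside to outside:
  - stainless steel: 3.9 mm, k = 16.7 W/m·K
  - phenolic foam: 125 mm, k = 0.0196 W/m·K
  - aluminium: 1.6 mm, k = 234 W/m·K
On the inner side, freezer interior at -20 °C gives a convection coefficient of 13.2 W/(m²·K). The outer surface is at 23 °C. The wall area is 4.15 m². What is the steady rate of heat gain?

Q ≈ 27.7 W

Using the resistance-network approach (series):
R_inner film = 1/(h_i·A) = 1/(13.2×4.15) = 0.01825 K/W
R_stainless steel = L/(kA) = 0.0039/(16.7×4.15) = 5.627×10^-5 K/W
R_phenolic foam = L/(kA) = 0.125/(0.0196×4.15) = 1.537 K/W
R_aluminium = L/(kA) = 0.0016/(234×4.15) = 1.648×10^-6 K/W
R_total = 1.555 K/W
Q = ΔT / R_total = 43 / 1.555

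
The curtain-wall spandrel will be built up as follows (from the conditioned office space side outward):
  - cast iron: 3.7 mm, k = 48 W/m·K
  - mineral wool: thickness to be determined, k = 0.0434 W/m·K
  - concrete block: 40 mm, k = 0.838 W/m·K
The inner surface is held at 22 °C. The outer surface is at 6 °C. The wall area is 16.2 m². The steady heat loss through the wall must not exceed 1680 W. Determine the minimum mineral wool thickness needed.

L ≈ 4.62 mm

Thermal resistances in series:
R_cast iron = L/(kA) = 0.0037/(48×16.2) = 4.758×10^-6 K/W
R_concrete block = L/(kA) = 0.04/(0.838×16.2) = 0.002946 K/W
Sum of the known resistances R_other = 0.002951 K/W
Required total resistance R_tot = ΔT/Q_allow = 16/1680 = 0.009524 K/W
R_mineral wool = R_tot − R_other = 0.006573 K/W
L = R·k·A = 0.006573×0.0434×16.2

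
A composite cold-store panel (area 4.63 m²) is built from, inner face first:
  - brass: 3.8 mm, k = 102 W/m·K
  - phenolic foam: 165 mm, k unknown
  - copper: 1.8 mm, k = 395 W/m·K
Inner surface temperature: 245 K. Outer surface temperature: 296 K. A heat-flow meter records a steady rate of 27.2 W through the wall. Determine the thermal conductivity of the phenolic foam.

k ≈ 0.019 W/(m·K)

Using the resistance-network approach (series):
R_brass = L/(kA) = 0.0038/(102×4.63) = 8.046×10^-6 K/W
R_copper = L/(kA) = 0.0018/(395×4.63) = 9.842×10^-7 K/W
Sum of known resistances R_other = 9.031×10^-6 K/W
Total R = ΔT/Q = 51/27.2 = 1.875 K/W
R_phenolic foam = R_total − R_other = 1.875 K/W
k = L/(R·A) = 0.165/(1.875×4.63)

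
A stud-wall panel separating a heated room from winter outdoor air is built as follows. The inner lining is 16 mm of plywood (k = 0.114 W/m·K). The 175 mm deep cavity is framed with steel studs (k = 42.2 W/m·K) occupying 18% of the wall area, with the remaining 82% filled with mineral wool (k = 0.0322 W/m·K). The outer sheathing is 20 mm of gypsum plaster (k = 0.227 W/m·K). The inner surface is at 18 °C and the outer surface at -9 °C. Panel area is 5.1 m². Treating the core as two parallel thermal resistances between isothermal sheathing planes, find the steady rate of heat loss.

Q ≈ 548 W

Sheathing layers in series; stud and cavity paths in parallel between them.
R_inner = 0.016/(0.114×5.1) = 0.02752 K/W
R_stud  = 0.175/(42.2×0.18×5.1) = 0.004517 K/W
R_cav   = 0.175/(0.0322×0.82×5.1) = 1.3 K/W
1/R_core = 1/R_stud + 1/R_cav → R_core = 0.004502 K/W
R_outer = 0.02/(0.227×5.1) = 0.01728 K/W
R_total = 0.0493 K/W
Q = ΔT/R_total = 27/0.0493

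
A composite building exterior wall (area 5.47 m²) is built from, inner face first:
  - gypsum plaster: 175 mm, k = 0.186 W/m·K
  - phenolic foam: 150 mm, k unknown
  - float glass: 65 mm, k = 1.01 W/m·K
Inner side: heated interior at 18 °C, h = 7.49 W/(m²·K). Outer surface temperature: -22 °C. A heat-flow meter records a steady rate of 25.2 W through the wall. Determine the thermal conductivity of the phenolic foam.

Series thermal resistances:
R_inner film = 1/(h_i·A) = 1/(7.49×5.47) = 0.02441 K/W
R_gypsum plaster = L/(kA) = 0.175/(0.186×5.47) = 0.172 K/W
R_float glass = L/(kA) = 0.065/(1.01×5.47) = 0.01177 K/W
Sum of known resistances R_other = 0.2082 K/W
Total R = ΔT/Q = 40/25.2 = 1.587 K/W
R_phenolic foam = R_total − R_other = 1.379 K/W
k = L/(R·A) = 0.15/(1.379×5.47)

k ≈ 0.0199 W/(m·K)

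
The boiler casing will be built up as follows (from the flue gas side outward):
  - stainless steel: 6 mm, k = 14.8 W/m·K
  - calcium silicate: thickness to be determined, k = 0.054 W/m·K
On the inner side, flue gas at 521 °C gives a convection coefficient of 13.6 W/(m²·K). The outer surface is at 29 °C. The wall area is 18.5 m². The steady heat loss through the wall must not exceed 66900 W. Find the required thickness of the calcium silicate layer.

L ≈ 3.35 mm

Series thermal resistances:
R_inner film = 1/(h_i·A) = 1/(13.6×18.5) = 0.003975 K/W
R_stainless steel = L/(kA) = 0.006/(14.8×18.5) = 2.191×10^-5 K/W
Sum of the known resistances R_other = 0.003996 K/W
Required total resistance R_tot = ΔT/Q_allow = 492/66900 = 0.007354 K/W
R_calcium silicate = R_tot − R_other = 0.003358 K/W
L = R·k·A = 0.003358×0.054×18.5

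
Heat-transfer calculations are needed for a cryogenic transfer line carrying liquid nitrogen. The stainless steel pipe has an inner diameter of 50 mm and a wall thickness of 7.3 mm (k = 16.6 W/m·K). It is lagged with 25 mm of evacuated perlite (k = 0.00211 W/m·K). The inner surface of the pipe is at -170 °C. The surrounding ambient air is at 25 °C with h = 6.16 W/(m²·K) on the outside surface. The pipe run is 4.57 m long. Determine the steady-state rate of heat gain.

Radial resistances (cylindrical: R_cond = ln(r_o/r_i)/(2πkL), R_conv = 1/(h·2πrL)):
R_stainless steel pipe wall = ln(32.3/25)/(2π×16.6×4.57) = 5.375×10^-4 K/W
R_evacuated perlite = ln(57.3/32.3)/(2π×0.00211×4.57) = 9.461 K/W
R_outer film = 1/(h_o·2πr_oL) = 1/(6.16×2π×0.0573×4.57) = 0.09867 K/W
R_total = 9.561 K/W
Q = ΔT/R_total = 195/9.561

Q ≈ 20.4 W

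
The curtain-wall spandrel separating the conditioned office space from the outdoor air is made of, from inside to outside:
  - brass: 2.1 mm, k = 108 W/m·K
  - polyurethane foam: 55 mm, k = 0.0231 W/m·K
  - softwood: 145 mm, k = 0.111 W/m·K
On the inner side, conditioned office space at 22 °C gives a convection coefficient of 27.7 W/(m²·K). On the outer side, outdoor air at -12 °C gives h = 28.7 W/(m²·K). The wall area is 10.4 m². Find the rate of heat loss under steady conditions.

Thermal resistances in series:
R_inner film = 1/(h_i·A) = 1/(27.7×10.4) = 0.003471 K/W
R_brass = L/(kA) = 0.0021/(108×10.4) = 1.87×10^-6 K/W
R_polyurethane foam = L/(kA) = 0.055/(0.0231×10.4) = 0.2289 K/W
R_softwood = L/(kA) = 0.145/(0.111×10.4) = 0.1256 K/W
R_outer film = 1/(h_o·A) = 1/(28.7×10.4) = 0.00335 K/W
R_total = 0.3614 K/W
Q = ΔT / R_total = 34 / 0.3614

Q ≈ 94.1 W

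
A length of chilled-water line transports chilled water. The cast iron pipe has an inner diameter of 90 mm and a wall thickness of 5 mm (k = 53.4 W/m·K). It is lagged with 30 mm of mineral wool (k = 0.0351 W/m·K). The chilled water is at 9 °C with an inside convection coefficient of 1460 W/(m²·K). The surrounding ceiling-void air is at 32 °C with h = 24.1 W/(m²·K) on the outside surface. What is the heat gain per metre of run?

q′ ≈ 10.4 W/m

Treating each annulus and film as a series resistance:
R_inner film = 1/(h_i·2πr₁L) = 1/(1460×2π×0.045×1) = 0.002422 K/W
R_cast iron pipe wall = ln(50/45)/(2π×53.4×1) = 3.14×10^-4 K/W
R_mineral wool = ln(80/50)/(2π×0.0351×1) = 2.131 K/W
R_outer film = 1/(h_o·2πr_oL) = 1/(24.1×2π×0.08×1) = 0.08255 K/W
R_total = 2.216 K/W
Q = ΔT/R_total = 23/2.216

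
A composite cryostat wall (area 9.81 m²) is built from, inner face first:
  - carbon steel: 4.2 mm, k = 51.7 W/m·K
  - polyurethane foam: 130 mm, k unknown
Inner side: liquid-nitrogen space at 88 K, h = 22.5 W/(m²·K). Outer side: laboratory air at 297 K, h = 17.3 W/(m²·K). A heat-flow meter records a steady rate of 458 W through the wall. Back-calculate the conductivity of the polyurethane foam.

Series thermal resistances:
R_inner film = 1/(h_i·A) = 1/(22.5×9.81) = 0.004531 K/W
R_carbon steel = L/(kA) = 0.0042/(51.7×9.81) = 8.281×10^-6 K/W
R_outer film = 1/(h_o·A) = 1/(17.3×9.81) = 0.005892 K/W
Sum of known resistances R_other = 0.01043 K/W
Total R = ΔT/Q = 209/458 = 0.4563 K/W
R_polyurethane foam = R_total − R_other = 0.4459 K/W
k = L/(R·A) = 0.13/(0.4459×9.81)

k ≈ 0.0297 W/(m·K)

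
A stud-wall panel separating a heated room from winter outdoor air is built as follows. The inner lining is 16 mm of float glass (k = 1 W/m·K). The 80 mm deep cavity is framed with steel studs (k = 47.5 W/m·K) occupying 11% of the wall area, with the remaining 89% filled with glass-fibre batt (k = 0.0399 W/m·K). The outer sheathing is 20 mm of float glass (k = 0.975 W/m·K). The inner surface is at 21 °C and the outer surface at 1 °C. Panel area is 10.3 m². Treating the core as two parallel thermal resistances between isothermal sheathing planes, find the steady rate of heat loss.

Sheathing layers in series; stud and cavity paths in parallel between them.
R_inner = 0.016/(1×10.3) = 0.001553 K/W
R_stud  = 0.08/(47.5×0.11×10.3) = 0.001487 K/W
R_cav   = 0.08/(0.0399×0.89×10.3) = 0.2187 K/W
1/R_core = 1/R_stud + 1/R_cav → R_core = 0.001476 K/W
R_outer = 0.02/(0.975×10.3) = 0.001992 K/W
R_total = 0.005021 K/W
Q = ΔT/R_total = 20/0.005021

Q ≈ 3980 W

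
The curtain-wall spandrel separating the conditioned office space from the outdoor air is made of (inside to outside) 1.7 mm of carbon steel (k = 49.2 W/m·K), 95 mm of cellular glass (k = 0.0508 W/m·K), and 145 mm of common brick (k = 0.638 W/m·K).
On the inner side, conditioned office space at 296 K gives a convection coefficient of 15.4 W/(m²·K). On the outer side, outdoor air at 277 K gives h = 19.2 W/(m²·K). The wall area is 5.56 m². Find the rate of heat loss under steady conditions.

Q ≈ 47.7 W

Using the resistance-network approach (series):
R_inner film = 1/(h_i·A) = 1/(15.4×5.56) = 0.01168 K/W
R_carbon steel = L/(kA) = 0.0017/(49.2×5.56) = 6.215×10^-6 K/W
R_cellular glass = L/(kA) = 0.095/(0.0508×5.56) = 0.3363 K/W
R_common brick = L/(kA) = 0.145/(0.638×5.56) = 0.04088 K/W
R_outer film = 1/(h_o·A) = 1/(19.2×5.56) = 0.009368 K/W
R_total = 0.3983 K/W
Q = ΔT / R_total = 19 / 0.3983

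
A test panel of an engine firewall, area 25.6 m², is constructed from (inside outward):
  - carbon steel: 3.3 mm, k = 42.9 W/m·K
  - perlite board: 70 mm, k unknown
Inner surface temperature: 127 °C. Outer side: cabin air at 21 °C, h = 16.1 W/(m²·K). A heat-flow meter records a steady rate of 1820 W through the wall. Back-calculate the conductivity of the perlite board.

Series thermal resistances:
R_carbon steel = L/(kA) = 0.0033/(42.9×25.6) = 3.005×10^-6 K/W
R_outer film = 1/(h_o·A) = 1/(16.1×25.6) = 0.002426 K/W
Sum of known resistances R_other = 0.002429 K/W
Total R = ΔT/Q = 106/1820 = 0.05824 K/W
R_perlite board = R_total − R_other = 0.05581 K/W
k = L/(R·A) = 0.07/(0.05581×25.6)

k ≈ 0.049 W/(m·K)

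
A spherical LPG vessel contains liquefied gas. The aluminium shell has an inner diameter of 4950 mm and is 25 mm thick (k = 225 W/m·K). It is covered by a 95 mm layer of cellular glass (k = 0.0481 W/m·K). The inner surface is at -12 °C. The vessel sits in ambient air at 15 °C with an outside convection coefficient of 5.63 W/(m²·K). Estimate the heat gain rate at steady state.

Q ≈ 1030 W

Radial (spherical) resistances in series:
R_aluminium shell = (1/2.475 − 1/2.5)/(4π×225) = 1.429×10^-6 K/W
R_cellular glass = (1/2.5 − 1/2.595)/(4π×0.0481) = 0.02423 K/W
R_outer film = 1/(h·4πr_o²) = 1/(5.63×4π×2.595²) = 0.002099 K/W
R_total = 0.02633 K/W
Q = ΔT/R_total = 27/0.02633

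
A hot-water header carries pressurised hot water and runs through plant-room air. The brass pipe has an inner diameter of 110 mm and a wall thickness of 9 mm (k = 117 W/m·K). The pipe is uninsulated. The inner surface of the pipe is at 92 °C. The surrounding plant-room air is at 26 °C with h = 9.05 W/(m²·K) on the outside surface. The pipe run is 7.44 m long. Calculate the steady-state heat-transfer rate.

Q ≈ 1790 W

For a radial system each layer contributes R = ln(r_out/r_in)/(2πkL); films add R = 1/(hA).
R_brass pipe wall = ln(64/55)/(2π×117×7.44) = 2.771×10^-5 K/W
R_outer film = 1/(h_o·2πr_oL) = 1/(9.05×2π×0.064×7.44) = 0.03693 K/W
R_total = 0.03696 K/W
Q = ΔT/R_total = 66/0.03696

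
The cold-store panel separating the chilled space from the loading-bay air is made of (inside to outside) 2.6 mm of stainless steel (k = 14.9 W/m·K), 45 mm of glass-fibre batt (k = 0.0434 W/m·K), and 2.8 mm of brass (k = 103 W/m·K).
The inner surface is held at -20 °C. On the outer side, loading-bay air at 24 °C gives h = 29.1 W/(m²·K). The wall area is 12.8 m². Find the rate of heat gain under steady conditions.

Thermal resistances in series:
R_stainless steel = L/(kA) = 0.0026/(14.9×12.8) = 1.363×10^-5 K/W
R_glass-fibre batt = L/(kA) = 0.045/(0.0434×12.8) = 0.08101 K/W
R_brass = L/(kA) = 0.0028/(103×12.8) = 2.124×10^-6 K/W
R_outer film = 1/(h_o·A) = 1/(29.1×12.8) = 0.002685 K/W
R_total = 0.08371 K/W
Q = ΔT / R_total = 44 / 0.08371

Q ≈ 526 W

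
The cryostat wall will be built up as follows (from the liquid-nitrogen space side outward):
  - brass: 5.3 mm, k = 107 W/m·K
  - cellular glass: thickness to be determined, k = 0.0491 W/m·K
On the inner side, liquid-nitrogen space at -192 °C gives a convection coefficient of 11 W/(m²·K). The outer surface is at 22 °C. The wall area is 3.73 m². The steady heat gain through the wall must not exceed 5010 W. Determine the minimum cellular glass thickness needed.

L ≈ 3.36 mm

Series thermal resistances:
R_inner film = 1/(h_i·A) = 1/(11×3.73) = 0.02437 K/W
R_brass = L/(kA) = 0.0053/(107×3.73) = 1.328×10^-5 K/W
Sum of the known resistances R_other = 0.02439 K/W
Required total resistance R_tot = ΔT/Q_allow = 214/5010 = 0.04271 K/W
R_cellular glass = R_tot − R_other = 0.01833 K/W
L = R·k·A = 0.01833×0.0491×3.73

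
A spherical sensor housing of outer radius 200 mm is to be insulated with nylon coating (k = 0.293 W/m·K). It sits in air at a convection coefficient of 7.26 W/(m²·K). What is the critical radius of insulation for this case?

r_cr ≈ 80.7 mm

For a sphere r_cr = 2k/h = 2×0.293/7.26
r_cr = 80.7 mm; since the bare radius (200 mm) is above r_cr, any added insulation will reduce heat loss.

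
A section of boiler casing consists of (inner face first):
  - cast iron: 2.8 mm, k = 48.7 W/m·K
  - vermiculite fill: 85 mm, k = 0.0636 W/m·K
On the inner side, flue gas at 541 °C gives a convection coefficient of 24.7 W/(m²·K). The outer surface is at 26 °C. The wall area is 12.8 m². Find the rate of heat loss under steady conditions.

Series thermal resistances:
R_inner film = 1/(h_i·A) = 1/(24.7×12.8) = 0.003163 K/W
R_cast iron = L/(kA) = 0.0028/(48.7×12.8) = 4.492×10^-6 K/W
R_vermiculite fill = L/(kA) = 0.085/(0.0636×12.8) = 0.1044 K/W
R_total = 0.1076 K/W
Q = ΔT / R_total = 515 / 0.1076

Q ≈ 4790 W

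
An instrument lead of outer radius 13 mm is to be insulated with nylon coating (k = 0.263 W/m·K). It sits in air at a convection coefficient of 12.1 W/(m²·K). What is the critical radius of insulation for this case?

For a cylinder r_cr = k/h = 0.263/12.1
r_cr = 21.7 mm; since the bare radius (13 mm) is below r_cr, adding a thin layer of insulation will *increase* heat loss.

r_cr ≈ 21.7 mm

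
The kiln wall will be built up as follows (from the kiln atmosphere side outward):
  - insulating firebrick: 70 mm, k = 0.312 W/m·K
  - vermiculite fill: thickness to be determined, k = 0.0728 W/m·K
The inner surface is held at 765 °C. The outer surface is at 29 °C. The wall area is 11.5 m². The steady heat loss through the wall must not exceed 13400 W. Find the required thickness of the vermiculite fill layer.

L ≈ 29.7 mm

Series thermal resistances:
R_insulating firebrick = L/(kA) = 0.07/(0.312×11.5) = 0.01951 K/W
Sum of the known resistances R_other = 0.01951 K/W
Required total resistance R_tot = ΔT/Q_allow = 736/13400 = 0.05493 K/W
R_vermiculite fill = R_tot − R_other = 0.03542 K/W
L = R·k·A = 0.03542×0.0728×11.5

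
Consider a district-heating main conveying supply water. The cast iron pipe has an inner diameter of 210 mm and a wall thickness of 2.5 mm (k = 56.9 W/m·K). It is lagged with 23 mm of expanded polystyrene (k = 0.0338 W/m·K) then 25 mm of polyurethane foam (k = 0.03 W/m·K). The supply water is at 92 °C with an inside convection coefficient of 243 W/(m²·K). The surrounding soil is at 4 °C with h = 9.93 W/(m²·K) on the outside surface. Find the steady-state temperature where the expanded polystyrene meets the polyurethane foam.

T ≈ 50.6 °C

Radial resistances (cylindrical: R_cond = ln(r_o/r_i)/(2πkL), R_conv = 1/(h·2πrL)):
R_inner film = 1/(h_i·2πr₁L) = 1/(243×2π×0.105×1) = 0.006238 K/W
R_cast iron pipe wall = ln(107.5/105)/(2π×56.9×1) = 6.582×10^-5 K/W
R_expanded polystyrene = ln(130.5/107.5)/(2π×0.0338×1) = 0.9129 K/W
R_polyurethane foam = ln(155.5/130.5)/(2π×0.03×1) = 0.9298 K/W
R_outer film = 1/(h_o·2πr_oL) = 1/(9.93×2π×0.1555×1) = 0.1031 K/W
R_total = 1.952 K/W
Q = ΔT/R_total = 88/1.952
Q = 45.1 W/m
T_interface = T_inner − Q·ΣR(inner→interface) = 92 − 45.1×0.9192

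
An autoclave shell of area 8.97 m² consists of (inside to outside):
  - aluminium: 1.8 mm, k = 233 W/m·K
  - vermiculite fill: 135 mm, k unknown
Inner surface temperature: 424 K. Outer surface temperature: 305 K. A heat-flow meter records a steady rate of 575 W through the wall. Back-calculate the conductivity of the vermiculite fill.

k ≈ 0.0727 W/(m·K)

Model the wall as resistances in series:
R_aluminium = L/(kA) = 0.0018/(233×8.97) = 8.612×10^-7 K/W
Sum of known resistances R_other = 8.612×10^-7 K/W
Total R = ΔT/Q = 119/575 = 0.207 K/W
R_vermiculite fill = R_total − R_other = 0.207 K/W
k = L/(R·A) = 0.135/(0.207×8.97)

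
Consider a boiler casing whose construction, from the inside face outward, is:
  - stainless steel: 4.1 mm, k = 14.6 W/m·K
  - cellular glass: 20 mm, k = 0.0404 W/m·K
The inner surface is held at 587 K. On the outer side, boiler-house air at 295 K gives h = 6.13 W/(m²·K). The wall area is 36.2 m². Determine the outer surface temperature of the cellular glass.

T ≈ 367 K

Model the wall as resistances in series:
R_stainless steel = L/(kA) = 0.0041/(14.6×36.2) = 7.758×10^-6 K/W
R_cellular glass = L/(kA) = 0.02/(0.0404×36.2) = 0.01368 K/W
R_outer film = 1/(h_o·A) = 1/(6.13×36.2) = 0.004506 K/W
R_total = 0.01819 K/W;  Q = ΔT/R_total = 292/0.01819 = 16050 W
T_interface = T_inner − Q·ΣR(inner→interface) = 587 − 16100×0.01368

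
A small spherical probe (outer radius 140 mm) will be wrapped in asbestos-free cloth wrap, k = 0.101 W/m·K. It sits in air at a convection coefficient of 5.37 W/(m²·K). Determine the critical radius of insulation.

For a sphere r_cr = 2k/h = 2×0.101/5.37
r_cr = 37.6 mm; since the bare radius (140 mm) is above r_cr, any added insulation will reduce heat loss.

r_cr ≈ 37.6 mm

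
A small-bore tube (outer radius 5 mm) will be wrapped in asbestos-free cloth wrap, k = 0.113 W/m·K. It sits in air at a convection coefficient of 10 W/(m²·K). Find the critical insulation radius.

r_cr ≈ 11.3 mm

For a cylinder r_cr = k/h = 0.113/10
r_cr = 11.3 mm; since the bare radius (5 mm) is below r_cr, adding a thin layer of insulation will *increase* heat loss.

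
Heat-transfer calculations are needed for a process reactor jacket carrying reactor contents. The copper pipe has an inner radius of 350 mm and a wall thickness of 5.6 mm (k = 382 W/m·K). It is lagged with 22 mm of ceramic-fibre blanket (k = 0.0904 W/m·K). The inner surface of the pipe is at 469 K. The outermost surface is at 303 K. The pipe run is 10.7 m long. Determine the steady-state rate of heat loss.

Q ≈ 16800 W

For a radial system each layer contributes R = ln(r_out/r_in)/(2πkL); films add R = 1/(hA).
R_copper pipe wall = ln(355.6/350)/(2π×382×10.7) = 6.181×10^-7 K/W
R_ceramic-fibre blanket = ln(377.6/355.6)/(2π×0.0904×10.7) = 0.009877 K/W
R_total = 0.009878 K/W
Q = ΔT/R_total = 166/0.009878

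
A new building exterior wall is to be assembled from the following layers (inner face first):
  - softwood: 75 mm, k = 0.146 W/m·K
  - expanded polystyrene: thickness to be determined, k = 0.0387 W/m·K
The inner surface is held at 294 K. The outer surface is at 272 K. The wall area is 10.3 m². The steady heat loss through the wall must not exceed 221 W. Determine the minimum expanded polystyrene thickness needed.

L ≈ 19.8 mm

Treating each layer as a thermal resistance in series:
R_softwood = L/(kA) = 0.075/(0.146×10.3) = 0.04987 K/W
Sum of the known resistances R_other = 0.04987 K/W
Required total resistance R_tot = ΔT/Q_allow = 22/221 = 0.09955 K/W
R_expanded polystyrene = R_tot − R_other = 0.04967 K/W
L = R·k·A = 0.04967×0.0387×10.3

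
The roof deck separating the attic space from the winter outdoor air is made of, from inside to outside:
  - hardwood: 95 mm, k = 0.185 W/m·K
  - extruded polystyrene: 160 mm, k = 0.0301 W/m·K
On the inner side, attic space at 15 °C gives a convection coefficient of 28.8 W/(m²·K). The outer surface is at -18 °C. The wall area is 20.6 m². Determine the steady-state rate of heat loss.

Treating each layer as a thermal resistance in series:
R_inner film = 1/(h_i·A) = 1/(28.8×20.6) = 0.001686 K/W
R_hardwood = L/(kA) = 0.095/(0.185×20.6) = 0.02493 K/W
R_extruded polystyrene = L/(kA) = 0.16/(0.0301×20.6) = 0.258 K/W
R_total = 0.2847 K/W
Q = ΔT / R_total = 33 / 0.2847

Q ≈ 116 W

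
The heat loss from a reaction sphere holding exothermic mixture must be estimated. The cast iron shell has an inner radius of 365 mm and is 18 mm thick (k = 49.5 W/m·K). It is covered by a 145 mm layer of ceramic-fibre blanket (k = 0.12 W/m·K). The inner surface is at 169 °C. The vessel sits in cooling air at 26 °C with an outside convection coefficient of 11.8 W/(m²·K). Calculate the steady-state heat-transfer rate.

Q ≈ 286 W

For a spherical shell R = (1/r₁ − 1/r₂)/(4πk); film R = 1/(h·4πr²). In series:
R_cast iron shell = (1/0.365 − 1/0.383)/(4π×49.5) = 2.07×10^-4 K/W
R_ceramic-fibre blanket = (1/0.383 − 1/0.528)/(4π×0.12) = 0.4755 K/W
R_outer film = 1/(h·4πr_o²) = 1/(11.8×4π×0.528²) = 0.02419 K/W
R_total = 0.4999 K/W
Q = ΔT/R_total = 143/0.4999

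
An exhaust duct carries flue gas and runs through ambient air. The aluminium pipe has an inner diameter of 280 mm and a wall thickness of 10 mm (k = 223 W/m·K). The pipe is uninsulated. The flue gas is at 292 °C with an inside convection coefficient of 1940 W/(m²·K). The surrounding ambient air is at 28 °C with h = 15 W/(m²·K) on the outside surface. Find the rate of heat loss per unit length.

q′ ≈ 3700 W/m

Per-layer cylindrical resistances, series-summed:
R_inner film = 1/(h_i·2πr₁L) = 1/(1940×2π×0.14×1) = 5.86×10^-4 K/W
R_aluminium pipe wall = ln(150/140)/(2π×223×1) = 4.924×10^-5 K/W
R_outer film = 1/(h_o·2πr_oL) = 1/(15×2π×0.15×1) = 0.07074 K/W
R_total = 0.07137 K/W
Q = ΔT/R_total = 264/0.07137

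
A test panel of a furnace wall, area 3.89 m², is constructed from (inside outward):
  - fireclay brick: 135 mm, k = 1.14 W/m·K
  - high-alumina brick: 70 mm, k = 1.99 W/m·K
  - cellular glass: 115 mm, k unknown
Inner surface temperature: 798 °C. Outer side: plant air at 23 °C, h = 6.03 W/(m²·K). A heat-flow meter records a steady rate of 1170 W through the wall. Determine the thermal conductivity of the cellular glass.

Using the resistance-network approach (series):
R_fireclay brick = L/(kA) = 0.135/(1.14×3.89) = 0.03044 K/W
R_high-alumina brick = L/(kA) = 0.07/(1.99×3.89) = 0.009043 K/W
R_outer film = 1/(h_o·A) = 1/(6.03×3.89) = 0.04263 K/W
Sum of known resistances R_other = 0.08212 K/W
Total R = ΔT/Q = 775/1170 = 0.6624 K/W
R_cellular glass = R_total − R_other = 0.5803 K/W
k = L/(R·A) = 0.115/(0.5803×3.89)

k ≈ 0.0509 W/(m·K)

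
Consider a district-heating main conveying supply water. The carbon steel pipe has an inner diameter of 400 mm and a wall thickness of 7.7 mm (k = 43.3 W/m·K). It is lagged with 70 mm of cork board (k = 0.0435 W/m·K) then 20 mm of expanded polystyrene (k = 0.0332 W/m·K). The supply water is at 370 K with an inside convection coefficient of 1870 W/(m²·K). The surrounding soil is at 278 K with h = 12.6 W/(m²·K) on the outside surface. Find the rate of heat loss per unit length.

Treating each annulus and film as a series resistance:
R_inner film = 1/(h_i·2πr₁L) = 1/(1870×2π×0.2×1) = 4.255×10^-4 K/W
R_carbon steel pipe wall = ln(207.7/200)/(2π×43.3×1) = 1.389×10^-4 K/W
R_cork board = ln(277.7/207.7)/(2π×0.0435×1) = 1.063 K/W
R_expanded polystyrene = ln(297.7/277.7)/(2π×0.0332×1) = 0.3334 K/W
R_outer film = 1/(h_o·2πr_oL) = 1/(12.6×2π×0.2977×1) = 0.04243 K/W
R_total = 1.439 K/W
Q = ΔT/R_total = 92/1.439

q′ ≈ 63.9 W/m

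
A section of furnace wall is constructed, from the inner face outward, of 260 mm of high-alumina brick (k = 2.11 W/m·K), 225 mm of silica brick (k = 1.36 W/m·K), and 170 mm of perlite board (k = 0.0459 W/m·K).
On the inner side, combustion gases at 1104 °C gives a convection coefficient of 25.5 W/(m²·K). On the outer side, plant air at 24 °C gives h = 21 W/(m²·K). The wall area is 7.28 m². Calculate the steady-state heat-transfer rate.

Model the wall as resistances in series:
R_inner film = 1/(h_i·A) = 1/(25.5×7.28) = 0.005387 K/W
R_high-alumina brick = L/(kA) = 0.26/(2.11×7.28) = 0.01693 K/W
R_silica brick = L/(kA) = 0.225/(1.36×7.28) = 0.02273 K/W
R_perlite board = L/(kA) = 0.17/(0.0459×7.28) = 0.5088 K/W
R_outer film = 1/(h_o·A) = 1/(21×7.28) = 0.006541 K/W
R_total = 0.5603 K/W
Q = ΔT / R_total = 1080 / 0.5603

Q ≈ 1930 W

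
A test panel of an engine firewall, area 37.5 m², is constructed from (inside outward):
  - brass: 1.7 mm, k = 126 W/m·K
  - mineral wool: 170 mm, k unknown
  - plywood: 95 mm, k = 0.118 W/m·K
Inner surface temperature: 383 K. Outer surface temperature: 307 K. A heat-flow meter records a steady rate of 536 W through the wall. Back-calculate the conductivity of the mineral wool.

k ≈ 0.0377 W/(m·K)

Thermal resistances in series:
R_brass = L/(kA) = 0.0017/(126×37.5) = 3.598×10^-7 K/W
R_plywood = L/(kA) = 0.095/(0.118×37.5) = 0.02147 K/W
Sum of known resistances R_other = 0.02147 K/W
Total R = ΔT/Q = 76/536 = 0.1418 K/W
R_mineral wool = R_total − R_other = 0.1203 K/W
k = L/(R·A) = 0.17/(0.1203×37.5)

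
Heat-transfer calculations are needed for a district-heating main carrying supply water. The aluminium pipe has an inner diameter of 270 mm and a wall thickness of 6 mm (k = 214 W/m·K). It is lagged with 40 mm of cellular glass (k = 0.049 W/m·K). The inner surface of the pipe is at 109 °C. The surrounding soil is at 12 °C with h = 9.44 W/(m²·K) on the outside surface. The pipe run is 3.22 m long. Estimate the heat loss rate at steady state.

Q ≈ 345 W

Treating each annulus and film as a series resistance:
R_aluminium pipe wall = ln(141/135)/(2π×214×3.22) = 1.004×10^-5 K/W
R_cellular glass = ln(181/141)/(2π×0.049×3.22) = 0.2519 K/W
R_outer film = 1/(h_o·2πr_oL) = 1/(9.44×2π×0.181×3.22) = 0.02893 K/W
R_total = 0.2809 K/W
Q = ΔT/R_total = 97/0.2809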